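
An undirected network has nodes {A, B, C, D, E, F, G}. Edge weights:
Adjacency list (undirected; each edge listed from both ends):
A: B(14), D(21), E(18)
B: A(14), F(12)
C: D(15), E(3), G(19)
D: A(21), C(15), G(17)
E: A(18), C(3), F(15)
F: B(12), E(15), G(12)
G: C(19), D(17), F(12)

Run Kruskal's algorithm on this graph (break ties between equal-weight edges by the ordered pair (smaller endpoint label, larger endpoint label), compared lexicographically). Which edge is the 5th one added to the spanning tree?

C-D

Kruskal's algorithm — process edges by increasing weight (ties by edge label):
C–E (3): add. Components now {A} {B} {C,E} {D} {F} {G}
B–F (12): add. Components now {A} {B,F} {C,E} {D} {G}
F–G (12): add. Components now {A} {B,F,G} {C,E} {D}
A–B (14): add. Components now {A,B,F,G} {C,E} {D}
C–D (15): add. Components now {A,B,F,G} {C,D,E}
E–F (15): add. Components now {A,B,C,D,E,F,G}
The 5th edge added is C–D.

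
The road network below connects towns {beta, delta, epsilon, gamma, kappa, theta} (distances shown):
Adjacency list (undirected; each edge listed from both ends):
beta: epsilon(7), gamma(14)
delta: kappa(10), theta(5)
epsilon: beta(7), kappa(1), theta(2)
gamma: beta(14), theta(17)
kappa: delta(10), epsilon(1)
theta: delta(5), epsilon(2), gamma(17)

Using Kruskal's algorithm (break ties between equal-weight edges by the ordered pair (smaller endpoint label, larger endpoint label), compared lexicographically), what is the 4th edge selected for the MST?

Sort edges by weight, then run Kruskal:
epsilon kappa (1): add — endpoints in different components.
epsilon theta (2): add — endpoints in different components.
delta theta (5): add — endpoints in different components.
beta epsilon (7): add — endpoints in different components.
delta kappa (10): skip — delta and kappa already connected.
beta gamma (14): add — endpoints in different components.
The 4th edge added is beta epsilon.

beta-epsilon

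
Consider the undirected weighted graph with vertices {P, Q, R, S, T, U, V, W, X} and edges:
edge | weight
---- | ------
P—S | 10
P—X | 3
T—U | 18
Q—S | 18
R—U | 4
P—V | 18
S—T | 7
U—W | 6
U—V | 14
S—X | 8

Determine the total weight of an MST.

Kruskal's algorithm — process edges by increasing weight (ties by edge label):
P—X (3): add — endpoints in different components.
R—U (4): add — endpoints in different components.
U—W (6): add — endpoints in different components.
S—T (7): add — endpoints in different components.
S—X (8): add — endpoints in different components.
P—S (10): skip — P and S already connected.
U—V (14): add — endpoints in different components.
P—V (18): add — endpoints in different components.
Q—S (18): add — endpoints in different components.
MST edges: P—X, R—U, U—W, S—T, S—X, U—V, P—V, Q—S; total weight 3+4+6+7+8+14+18+18 = 78.

78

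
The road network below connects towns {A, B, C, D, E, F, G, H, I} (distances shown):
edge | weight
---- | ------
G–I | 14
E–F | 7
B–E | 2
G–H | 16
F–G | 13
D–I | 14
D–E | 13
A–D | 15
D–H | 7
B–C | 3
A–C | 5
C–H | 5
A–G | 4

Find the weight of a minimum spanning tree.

Prim, starting at F.
Step 1: cheapest edge leaving the tree is E–F (7); add E.
Step 2: cheapest edge leaving the tree is B–E (2); add B.
Step 3: cheapest edge leaving the tree is B–C (3); add C.
Step 4: cheapest edge leaving the tree is A–C (5); add A.
Step 5: cheapest edge leaving the tree is A–G (4); add G.
Step 6: cheapest edge leaving the tree is C–H (5); add H.
Step 7: cheapest edge leaving the tree is D–H (7); add D.
Step 8: cheapest edge leaving the tree is D–I (14); add I.
MST edges: E–F, B–E, B–C, A–C, A–G, C–H, D–H, D–I; total weight 7+2+3+5+4+5+7+14 = 47.

47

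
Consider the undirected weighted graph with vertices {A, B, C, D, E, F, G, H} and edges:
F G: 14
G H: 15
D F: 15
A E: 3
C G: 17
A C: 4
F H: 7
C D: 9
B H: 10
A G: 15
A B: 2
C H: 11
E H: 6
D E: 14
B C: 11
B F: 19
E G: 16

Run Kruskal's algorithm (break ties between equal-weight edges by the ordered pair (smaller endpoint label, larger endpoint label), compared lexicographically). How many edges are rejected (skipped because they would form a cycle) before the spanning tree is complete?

Kruskal's algorithm — process edges by increasing weight (ties by edge label):
A B (2): add — endpoints in different components.
A E (3): add — endpoints in different components.
A C (4): add — endpoints in different components.
E H (6): add — endpoints in different components.
F H (7): add — endpoints in different components.
C D (9): add — endpoints in different components.
B H (10): skip — B and H already connected.
B C (11): skip — B and C already connected.
C H (11): skip — C and H already connected.
D E (14): skip — D and E already connected.
F G (14): add — endpoints in different components.
Edges rejected before the tree was complete: 4.

4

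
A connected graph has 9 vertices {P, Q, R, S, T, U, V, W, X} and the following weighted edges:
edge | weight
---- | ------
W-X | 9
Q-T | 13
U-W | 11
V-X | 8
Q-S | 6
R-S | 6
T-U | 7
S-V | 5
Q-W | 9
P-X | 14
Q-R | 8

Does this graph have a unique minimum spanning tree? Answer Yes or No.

Kruskal: consider edges lightest-first.
S-V (5): add — endpoints in different components.
Q-S (6): add — endpoints in different components.
R-S (6): add — endpoints in different components.
T-U (7): add — endpoints in different components.
Q-R (8): skip — R and Q already connected.
V-X (8): add — endpoints in different components.
Q-W (9): add — endpoints in different components.
W-X (9): skip — X and W already connected.
U-W (11): add — endpoints in different components.
Q-T (13): skip — Q and T already connected.
P-X (14): add — endpoints in different components.
Non-tree edge W-X has weight 9, equal to the heaviest edge on its tree cycle — swapping gives another MST of the same weight. Not unique.

No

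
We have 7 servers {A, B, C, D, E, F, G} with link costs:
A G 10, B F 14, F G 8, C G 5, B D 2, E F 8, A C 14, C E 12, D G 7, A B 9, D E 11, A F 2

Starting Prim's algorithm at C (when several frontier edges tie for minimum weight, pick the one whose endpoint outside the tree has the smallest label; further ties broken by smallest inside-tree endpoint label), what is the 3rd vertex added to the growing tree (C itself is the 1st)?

D

Prim's algorithm from C:
Step 1: cheapest edge leaving the tree is C G (5); add G.
Step 2: cheapest edge leaving the tree is D G (7); add D.
Step 3: cheapest edge leaving the tree is B D (2); add B.
Step 4: cheapest edge leaving the tree is F G (8); add F.
Step 5: cheapest edge leaving the tree is A F (2); add A.
Step 6: cheapest edge leaving the tree is E F (8); add E.
Vertex order: C, G, D, B, F, A, E. The 3rd vertex is D.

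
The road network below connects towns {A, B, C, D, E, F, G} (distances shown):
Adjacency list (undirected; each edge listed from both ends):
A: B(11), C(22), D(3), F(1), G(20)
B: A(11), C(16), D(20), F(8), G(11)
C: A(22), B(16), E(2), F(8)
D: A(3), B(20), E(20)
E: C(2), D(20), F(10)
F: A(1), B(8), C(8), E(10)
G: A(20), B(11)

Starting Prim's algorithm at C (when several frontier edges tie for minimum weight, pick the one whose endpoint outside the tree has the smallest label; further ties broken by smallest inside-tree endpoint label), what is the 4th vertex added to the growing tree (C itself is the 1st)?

A

Prim, starting at C.
Step 1: cheapest edge leaving the tree is C—E (2); add E.
Step 2: cheapest edge leaving the tree is C—F (8); add F.
Step 3: cheapest edge leaving the tree is A—F (1); add A.
Step 4: cheapest edge leaving the tree is A—D (3); add D.
Step 5: cheapest edge leaving the tree is B—F (8); add B.
Step 6: cheapest edge leaving the tree is B—G (11); add G.
Vertex order: C, E, F, A, D, B, G. The 4th vertex is A.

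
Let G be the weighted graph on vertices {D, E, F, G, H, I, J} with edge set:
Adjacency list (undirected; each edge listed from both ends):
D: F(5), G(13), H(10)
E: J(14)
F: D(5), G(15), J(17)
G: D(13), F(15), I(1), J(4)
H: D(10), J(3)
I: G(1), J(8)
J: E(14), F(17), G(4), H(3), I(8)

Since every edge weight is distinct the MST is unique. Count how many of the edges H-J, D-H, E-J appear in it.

3

Kruskal: consider edges lightest-first.
G-I (1): add. Components now {D} {E} {F} {G,I} {H} {J}
H-J (3): add. Components now {D} {E} {F} {G,I} {H,J}
G-J (4): add. Components now {D} {E} {F} {G,H,I,J}
D-F (5): add. Components now {D,F} {E} {G,H,I,J}
I-J (8): skip — I and J already connected.
D-H (10): add. Components now {D,F,G,H,I,J} {E}
D-G (13): skip — D and G already connected.
E-J (14): add. Components now {D,E,F,G,H,I,J}
MST edge set: {G-I, H-J, G-J, D-F, D-H, E-J}.
Of the listed edges, {H-J, D-H, E-J} are in the MST → 3.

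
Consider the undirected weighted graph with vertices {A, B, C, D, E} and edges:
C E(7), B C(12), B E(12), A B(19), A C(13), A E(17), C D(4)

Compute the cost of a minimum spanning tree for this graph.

36

Grow the tree from B using Prim:
Step 1: frontier [B C 12, B E 12, A B 19] → take B C (12); add C.
Step 2: frontier [B E 12, A B 19, C D 4, C E 7, A C 13] → take C D (4); add D.
Step 3: frontier [B E 12, A B 19, C E 7, A C 13] → take C E (7); add E.
Step 4: frontier [A B 19, A C 13, A E 17] → take A C (13); add A.
MST edges: B C, C D, C E, A C; total weight 12+4+7+13 = 36.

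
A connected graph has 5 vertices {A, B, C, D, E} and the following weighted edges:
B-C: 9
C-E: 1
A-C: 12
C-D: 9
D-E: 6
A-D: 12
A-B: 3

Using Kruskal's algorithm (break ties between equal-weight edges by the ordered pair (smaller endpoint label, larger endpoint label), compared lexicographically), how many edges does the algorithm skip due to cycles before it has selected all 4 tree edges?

Kruskal: consider edges lightest-first.
C-E (1): add. Components now {A} {B} {C,E} {D}
A-B (3): add. Components now {A,B} {C,E} {D}
D-E (6): add. Components now {A,B} {C,D,E}
B-C (9): add. Components now {A,B,C,D,E}
Edges rejected before the tree was complete: 0.

0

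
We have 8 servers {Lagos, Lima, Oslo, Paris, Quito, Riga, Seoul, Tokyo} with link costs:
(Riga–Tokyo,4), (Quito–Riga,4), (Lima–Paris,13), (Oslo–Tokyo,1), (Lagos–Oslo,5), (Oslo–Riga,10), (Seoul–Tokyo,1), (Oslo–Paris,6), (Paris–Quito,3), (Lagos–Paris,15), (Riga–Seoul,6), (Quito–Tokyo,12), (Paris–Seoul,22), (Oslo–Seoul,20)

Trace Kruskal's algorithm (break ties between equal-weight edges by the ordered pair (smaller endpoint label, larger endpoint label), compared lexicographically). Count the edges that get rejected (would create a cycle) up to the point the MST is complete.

4

Kruskal's algorithm — process edges by increasing weight (ties by edge label):
Oslo–Tokyo (1): add — endpoints in different components.
Seoul–Tokyo (1): add — endpoints in different components.
Paris–Quito (3): add — endpoints in different components.
Quito–Riga (4): add — endpoints in different components.
Riga–Tokyo (4): add — endpoints in different components.
Lagos–Oslo (5): add — endpoints in different components.
Oslo–Paris (6): skip — Paris and Oslo already connected.
Riga–Seoul (6): skip — Seoul and Riga already connected.
Oslo–Riga (10): skip — Riga and Oslo already connected.
Quito–Tokyo (12): skip — Tokyo and Quito already connected.
Lima–Paris (13): add — endpoints in different components.
Edges rejected before the tree was complete: 4.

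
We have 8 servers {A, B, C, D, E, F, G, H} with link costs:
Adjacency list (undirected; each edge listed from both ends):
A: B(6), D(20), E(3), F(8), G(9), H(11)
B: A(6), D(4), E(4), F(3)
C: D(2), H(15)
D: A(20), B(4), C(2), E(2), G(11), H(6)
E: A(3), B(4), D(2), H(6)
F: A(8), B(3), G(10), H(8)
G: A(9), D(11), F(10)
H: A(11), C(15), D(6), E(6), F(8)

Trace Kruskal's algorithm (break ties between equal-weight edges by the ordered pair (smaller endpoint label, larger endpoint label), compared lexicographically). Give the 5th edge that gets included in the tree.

B-D

Kruskal: consider edges lightest-first.
C-D (2): add — endpoints in different components.
D-E (2): add — endpoints in different components.
A-E (3): add — endpoints in different components.
B-F (3): add — endpoints in different components.
B-D (4): add — endpoints in different components.
B-E (4): skip — B and E already connected.
A-B (6): skip — A and B already connected.
D-H (6): add — endpoints in different components.
E-H (6): skip — E and H already connected.
A-F (8): skip — A and F already connected.
F-H (8): skip — F and H already connected.
A-G (9): add — endpoints in different components.
The 5th edge added is B-D.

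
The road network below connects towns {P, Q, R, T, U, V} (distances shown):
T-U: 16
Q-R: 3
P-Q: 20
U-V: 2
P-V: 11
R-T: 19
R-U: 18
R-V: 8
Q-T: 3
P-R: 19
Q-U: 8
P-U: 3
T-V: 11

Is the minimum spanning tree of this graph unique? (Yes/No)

Sort edges by weight, then run Kruskal:
U-V (2): add. Components now {P} {Q} {R} {U,V} {T}
P-U (3): add. Components now {P,U,V} {Q} {R} {T}
Q-R (3): add. Components now {P,U,V} {Q,R} {T}
Q-T (3): add. Components now {P,U,V} {Q,R,T}
Q-U (8): add. Components now {P,Q,R,T,U,V}
Non-tree edge R-V has weight 8, equal to the heaviest edge on its tree cycle — swapping gives another MST of the same weight. Not unique.

No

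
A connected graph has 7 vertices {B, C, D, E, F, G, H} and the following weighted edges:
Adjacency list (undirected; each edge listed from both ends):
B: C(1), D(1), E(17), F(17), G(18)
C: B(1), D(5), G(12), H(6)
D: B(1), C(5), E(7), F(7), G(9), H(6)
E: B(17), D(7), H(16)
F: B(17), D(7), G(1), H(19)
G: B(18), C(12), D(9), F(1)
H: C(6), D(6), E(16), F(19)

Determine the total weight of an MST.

Prim's algorithm from E:
Step 1: cheapest edge leaving the tree is D—E (7); add D.
Step 2: cheapest edge leaving the tree is B—D (1); add B.
Step 3: cheapest edge leaving the tree is B—C (1); add C.
Step 4: cheapest edge leaving the tree is C—H (6); add H.
Step 5: cheapest edge leaving the tree is D—F (7); add F.
Step 6: cheapest edge leaving the tree is F—G (1); add G.
MST edges: D—E, B—D, B—C, C—H, D—F, F—G; total weight 7+1+1+6+7+1 = 23.

23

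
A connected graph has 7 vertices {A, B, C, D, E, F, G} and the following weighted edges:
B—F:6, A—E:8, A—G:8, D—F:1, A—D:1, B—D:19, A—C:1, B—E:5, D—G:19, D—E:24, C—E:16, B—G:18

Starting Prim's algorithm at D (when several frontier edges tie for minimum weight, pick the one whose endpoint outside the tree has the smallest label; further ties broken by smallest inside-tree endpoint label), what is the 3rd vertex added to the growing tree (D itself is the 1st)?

C

Prim's algorithm from D:
Step 1: frontier [A—D 1, D—F 1, B—D 19, D—G 19, D—E 24] → take A—D (1); add A.
Step 2: frontier [A—C 1, A—E 8, A—G 8, D—F 1, B—D 19, D—G 19, D—E 24] → take A—C (1); add C.
Step 3: frontier [A—E 8, A—G 8, C—E 16, D—F 1, B—D 19, D—G 19, D—E 24] → take D—F (1); add F.
Step 4: frontier [A—E 8, A—G 8, C—E 16, B—D 19, D—G 19, D—E 24, B—F 6] → take B—F (6); add B.
Step 5: frontier [A—E 8, A—G 8, B—E 5, B—G 18, C—E 16, D—G 19, D—E 24] → take B—E (5); add E.
Step 6: frontier [A—G 8, B—G 18, D—G 19] → take A—G (8); add G.
Vertex order: D, A, C, F, B, E, G. The 3rd vertex is C.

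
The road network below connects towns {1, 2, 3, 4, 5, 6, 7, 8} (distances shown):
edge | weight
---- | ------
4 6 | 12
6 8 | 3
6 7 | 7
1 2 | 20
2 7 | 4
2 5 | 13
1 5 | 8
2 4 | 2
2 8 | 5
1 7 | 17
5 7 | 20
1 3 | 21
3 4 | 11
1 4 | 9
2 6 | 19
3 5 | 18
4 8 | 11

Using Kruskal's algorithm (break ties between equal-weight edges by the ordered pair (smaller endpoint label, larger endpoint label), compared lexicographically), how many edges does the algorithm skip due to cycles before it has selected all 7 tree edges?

1

Kruskal's algorithm — process edges by increasing weight (ties by edge label):
2 4 (2): add — endpoints in different components.
6 8 (3): add — endpoints in different components.
2 7 (4): add — endpoints in different components.
2 8 (5): add — endpoints in different components.
6 7 (7): skip — 6 and 7 already connected.
1 5 (8): add — endpoints in different components.
1 4 (9): add — endpoints in different components.
3 4 (11): add — endpoints in different components.
Edges rejected before the tree was complete: 1.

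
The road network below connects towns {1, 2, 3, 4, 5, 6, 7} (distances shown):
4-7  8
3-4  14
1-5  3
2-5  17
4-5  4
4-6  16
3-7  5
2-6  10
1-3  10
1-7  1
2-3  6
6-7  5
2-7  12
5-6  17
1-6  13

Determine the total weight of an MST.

24

Prim's algorithm from 1:
Step 1: cheapest edge leaving the tree is 1-7 (1); add 7.
Step 2: cheapest edge leaving the tree is 1-5 (3); add 5.
Step 3: cheapest edge leaving the tree is 4-5 (4); add 4.
Step 4: cheapest edge leaving the tree is 3-7 (5); add 3.
Step 5: cheapest edge leaving the tree is 6-7 (5); add 6.
Step 6: cheapest edge leaving the tree is 2-3 (6); add 2.
MST edges: 1-7, 1-5, 4-5, 3-7, 6-7, 2-3; total weight 1+3+4+5+5+6 = 24.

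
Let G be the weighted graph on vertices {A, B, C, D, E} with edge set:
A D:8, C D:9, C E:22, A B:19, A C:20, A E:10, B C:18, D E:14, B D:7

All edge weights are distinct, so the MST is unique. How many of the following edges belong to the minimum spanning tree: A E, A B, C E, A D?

Kruskal: consider edges lightest-first.
B D (7): add. Components now {A} {B,D} {C} {E}
A D (8): add. Components now {A,B,D} {C} {E}
C D (9): add. Components now {A,B,C,D} {E}
A E (10): add. Components now {A,B,C,D,E}
MST edge set: {B D, A D, C D, A E}.
Of the listed edges, {A E, A D} are in the MST → 2.

2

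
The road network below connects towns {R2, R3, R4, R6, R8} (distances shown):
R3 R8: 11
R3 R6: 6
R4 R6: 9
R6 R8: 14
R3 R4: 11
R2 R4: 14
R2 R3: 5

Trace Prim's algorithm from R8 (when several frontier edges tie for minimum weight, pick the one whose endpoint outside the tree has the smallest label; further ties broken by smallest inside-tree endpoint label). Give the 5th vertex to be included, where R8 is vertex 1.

Prim, starting at R8.
Step 1: frontier [R3 R8 11, R6 R8 14] → take R3 R8 (11); add R3.
Step 2: frontier [R2 R3 5, R3 R6 6, R3 R4 11, R6 R8 14] → take R2 R3 (5); add R2.
Step 3: frontier [R2 R4 14, R3 R6 6, R3 R4 11, R6 R8 14] → take R3 R6 (6); add R6.
Step 4: frontier [R2 R4 14, R3 R4 11, R4 R6 9] → take R4 R6 (9); add R4.
Vertex order: R8, R3, R2, R6, R4. The 5th vertex is R4.

R4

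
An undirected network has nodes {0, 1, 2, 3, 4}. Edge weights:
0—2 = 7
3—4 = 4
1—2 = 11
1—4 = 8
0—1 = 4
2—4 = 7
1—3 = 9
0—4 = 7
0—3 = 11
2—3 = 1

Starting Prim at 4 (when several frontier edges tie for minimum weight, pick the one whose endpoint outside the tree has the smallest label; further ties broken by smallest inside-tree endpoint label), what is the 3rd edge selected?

Prim, starting at 4.
Step 1: cheapest edge leaving the tree is 3—4 (4); add 3.
Step 2: cheapest edge leaving the tree is 2—3 (1); add 2.
Step 3: cheapest edge leaving the tree is 0—2 (7); add 0.
Step 4: cheapest edge leaving the tree is 0—1 (4); add 1.
The 3rd edge added is 0—2.

0-2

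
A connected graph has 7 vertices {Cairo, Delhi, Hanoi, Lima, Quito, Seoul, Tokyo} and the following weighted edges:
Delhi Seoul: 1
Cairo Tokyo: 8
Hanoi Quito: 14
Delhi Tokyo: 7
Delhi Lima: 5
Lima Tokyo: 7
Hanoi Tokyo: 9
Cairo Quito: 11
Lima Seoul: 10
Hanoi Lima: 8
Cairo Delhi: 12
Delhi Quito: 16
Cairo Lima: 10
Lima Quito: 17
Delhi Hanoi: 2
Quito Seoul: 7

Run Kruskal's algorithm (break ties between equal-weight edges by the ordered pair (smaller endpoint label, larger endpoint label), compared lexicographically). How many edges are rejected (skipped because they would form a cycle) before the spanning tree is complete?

Kruskal's algorithm — process edges by increasing weight (ties by edge label):
Delhi Seoul (1): add. Components now {Cairo} {Delhi,Seoul} {Quito} {Tokyo} {Hanoi} {Lima}
Delhi Hanoi (2): add. Components now {Cairo} {Delhi,Hanoi,Seoul} {Quito} {Tokyo} {Lima}
Delhi Lima (5): add. Components now {Cairo} {Delhi,Hanoi,Lima,Seoul} {Quito} {Tokyo}
Delhi Tokyo (7): add. Components now {Cairo} {Delhi,Hanoi,Lima,Seoul,Tokyo} {Quito}
Lima Tokyo (7): skip — Tokyo and Lima already connected.
Quito Seoul (7): add. Components now {Cairo} {Delhi,Hanoi,Lima,Quito,Seoul,Tokyo}
Cairo Tokyo (8): add. Components now {Cairo,Delhi,Hanoi,Lima,Quito,Seoul,Tokyo}
Edges rejected before the tree was complete: 1.

1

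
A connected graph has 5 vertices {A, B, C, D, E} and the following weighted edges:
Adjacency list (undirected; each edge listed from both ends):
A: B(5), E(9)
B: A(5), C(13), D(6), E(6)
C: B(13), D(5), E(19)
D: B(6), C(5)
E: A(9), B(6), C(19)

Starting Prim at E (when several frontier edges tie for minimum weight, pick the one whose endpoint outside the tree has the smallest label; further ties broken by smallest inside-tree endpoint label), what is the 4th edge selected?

C-D

Grow the tree from E using Prim:
Step 1: cheapest edge leaving the tree is B-E (6); add B.
Step 2: cheapest edge leaving the tree is A-B (5); add A.
Step 3: cheapest edge leaving the tree is B-D (6); add D.
Step 4: cheapest edge leaving the tree is C-D (5); add C.
The 4th edge added is C-D.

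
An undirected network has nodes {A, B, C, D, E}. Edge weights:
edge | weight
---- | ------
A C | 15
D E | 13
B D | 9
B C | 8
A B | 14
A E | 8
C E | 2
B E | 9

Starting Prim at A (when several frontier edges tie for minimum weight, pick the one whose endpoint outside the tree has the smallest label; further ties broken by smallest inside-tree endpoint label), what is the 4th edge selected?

B-D

Prim's algorithm from A:
Step 1: cheapest edge leaving the tree is A E (8); add E.
Step 2: cheapest edge leaving the tree is C E (2); add C.
Step 3: cheapest edge leaving the tree is B C (8); add B.
Step 4: cheapest edge leaving the tree is B D (9); add D.
The 4th edge added is B D.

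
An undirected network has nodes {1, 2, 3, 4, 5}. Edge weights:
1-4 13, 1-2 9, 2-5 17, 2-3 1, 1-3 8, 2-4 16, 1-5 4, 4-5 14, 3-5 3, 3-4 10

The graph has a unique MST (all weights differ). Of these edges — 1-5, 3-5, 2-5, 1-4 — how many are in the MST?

Sort edges by weight, then run Kruskal:
2-3 (1): add — endpoints in different components.
3-5 (3): add — endpoints in different components.
1-5 (4): add — endpoints in different components.
1-3 (8): skip — 1 and 3 already connected.
1-2 (9): skip — 1 and 2 already connected.
3-4 (10): add — endpoints in different components.
MST edge set: {2-3, 3-5, 1-5, 3-4}.
Of the listed edges, {1-5, 3-5} are in the MST → 2.

2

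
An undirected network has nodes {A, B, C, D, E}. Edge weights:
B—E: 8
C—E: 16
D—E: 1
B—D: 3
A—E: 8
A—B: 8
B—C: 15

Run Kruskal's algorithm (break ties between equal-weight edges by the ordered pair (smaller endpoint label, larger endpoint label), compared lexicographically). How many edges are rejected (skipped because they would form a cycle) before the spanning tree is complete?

2

Kruskal's algorithm — process edges by increasing weight (ties by edge label):
D—E (1): add. Components now {A} {B} {C} {D,E}
B—D (3): add. Components now {A} {B,D,E} {C}
A—B (8): add. Components now {A,B,D,E} {C}
A—E (8): skip — A and E already connected.
B—E (8): skip — B and E already connected.
B—C (15): add. Components now {A,B,C,D,E}
Edges rejected before the tree was complete: 2.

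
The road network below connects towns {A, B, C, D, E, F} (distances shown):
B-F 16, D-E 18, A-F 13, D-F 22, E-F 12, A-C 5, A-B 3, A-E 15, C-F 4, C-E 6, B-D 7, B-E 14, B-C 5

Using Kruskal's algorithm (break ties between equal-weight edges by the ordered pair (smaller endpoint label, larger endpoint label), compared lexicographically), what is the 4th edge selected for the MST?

C-E

Sort edges by weight, then run Kruskal:
A-B (3): add. Components now {A,B} {C} {D} {E} {F}
C-F (4): add. Components now {A,B} {C,F} {D} {E}
A-C (5): add. Components now {A,B,C,F} {D} {E}
B-C (5): skip — B and C already connected.
C-E (6): add. Components now {A,B,C,E,F} {D}
B-D (7): add. Components now {A,B,C,D,E,F}
The 4th edge added is C-E.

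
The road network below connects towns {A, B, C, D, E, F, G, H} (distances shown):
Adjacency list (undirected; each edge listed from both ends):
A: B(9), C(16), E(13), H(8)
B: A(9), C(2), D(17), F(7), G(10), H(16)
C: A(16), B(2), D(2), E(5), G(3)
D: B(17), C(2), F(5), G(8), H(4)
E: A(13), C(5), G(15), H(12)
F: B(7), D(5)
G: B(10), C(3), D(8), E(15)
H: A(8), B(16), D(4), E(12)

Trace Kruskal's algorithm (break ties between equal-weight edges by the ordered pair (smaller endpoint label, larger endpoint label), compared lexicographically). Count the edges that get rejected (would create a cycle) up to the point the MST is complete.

1

Kruskal's algorithm — process edges by increasing weight (ties by edge label):
B-C (2): add — endpoints in different components.
C-D (2): add — endpoints in different components.
C-G (3): add — endpoints in different components.
D-H (4): add — endpoints in different components.
C-E (5): add — endpoints in different components.
D-F (5): add — endpoints in different components.
B-F (7): skip — B and F already connected.
A-H (8): add — endpoints in different components.
Edges rejected before the tree was complete: 1.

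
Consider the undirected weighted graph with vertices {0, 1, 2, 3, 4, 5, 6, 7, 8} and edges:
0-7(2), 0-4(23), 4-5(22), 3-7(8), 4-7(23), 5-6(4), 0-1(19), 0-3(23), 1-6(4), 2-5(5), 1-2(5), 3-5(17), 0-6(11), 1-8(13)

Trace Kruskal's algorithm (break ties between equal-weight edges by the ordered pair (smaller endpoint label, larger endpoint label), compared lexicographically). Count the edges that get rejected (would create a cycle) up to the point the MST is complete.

Kruskal: consider edges lightest-first.
0-7 (2): add — endpoints in different components.
1-6 (4): add — endpoints in different components.
5-6 (4): add — endpoints in different components.
1-2 (5): add — endpoints in different components.
2-5 (5): skip — 2 and 5 already connected.
3-7 (8): add — endpoints in different components.
0-6 (11): add — endpoints in different components.
1-8 (13): add — endpoints in different components.
3-5 (17): skip — 3 and 5 already connected.
0-1 (19): skip — 0 and 1 already connected.
4-5 (22): add — endpoints in different components.
Edges rejected before the tree was complete: 3.

3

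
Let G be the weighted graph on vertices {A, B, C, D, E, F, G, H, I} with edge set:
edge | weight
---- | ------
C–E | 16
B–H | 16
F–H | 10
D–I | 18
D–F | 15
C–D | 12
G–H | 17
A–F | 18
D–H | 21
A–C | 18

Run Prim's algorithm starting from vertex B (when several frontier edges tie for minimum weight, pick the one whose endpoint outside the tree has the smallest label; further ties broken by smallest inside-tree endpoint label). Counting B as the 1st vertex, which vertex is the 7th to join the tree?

G

Grow the tree from B using Prim:
Step 1: frontier [B–H 16] → take B–H (16); add H.
Step 2: frontier [F–H 10, G–H 17, D–H 21] → take F–H (10); add F.
Step 3: frontier [D–F 15, A–F 18, G–H 17, D–H 21] → take D–F (15); add D.
Step 4: frontier [C–D 12, D–I 18, A–F 18, G–H 17] → take C–D (12); add C.
Step 5: frontier [C–E 16, A–C 18, D–I 18, A–F 18, G–H 17] → take C–E (16); add E.
Step 6: frontier [A–C 18, D–I 18, A–F 18, G–H 17] → take G–H (17); add G.
Step 7: frontier [A–C 18, D–I 18, A–F 18] → take A–C (18); add A.
Step 8: frontier [D–I 18] → take D–I (18); add I.
Vertex order: B, H, F, D, C, E, G, A, I. The 7th vertex is G.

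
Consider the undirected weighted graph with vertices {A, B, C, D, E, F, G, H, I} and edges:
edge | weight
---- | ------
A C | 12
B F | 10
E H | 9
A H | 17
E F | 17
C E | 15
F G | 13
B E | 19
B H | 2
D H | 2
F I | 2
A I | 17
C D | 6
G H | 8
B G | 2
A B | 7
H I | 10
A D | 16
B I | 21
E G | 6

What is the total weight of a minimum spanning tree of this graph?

37

Kruskal's algorithm — process edges by increasing weight (ties by edge label):
B G (2): add — endpoints in different components.
B H (2): add — endpoints in different components.
D H (2): add — endpoints in different components.
F I (2): add — endpoints in different components.
C D (6): add — endpoints in different components.
E G (6): add — endpoints in different components.
A B (7): add — endpoints in different components.
G H (8): skip — G and H already connected.
E H (9): skip — E and H already connected.
B F (10): add — endpoints in different components.
MST edges: B G, B H, D H, F I, C D, E G, A B, B F; total weight 2+2+2+2+6+6+7+10 = 37.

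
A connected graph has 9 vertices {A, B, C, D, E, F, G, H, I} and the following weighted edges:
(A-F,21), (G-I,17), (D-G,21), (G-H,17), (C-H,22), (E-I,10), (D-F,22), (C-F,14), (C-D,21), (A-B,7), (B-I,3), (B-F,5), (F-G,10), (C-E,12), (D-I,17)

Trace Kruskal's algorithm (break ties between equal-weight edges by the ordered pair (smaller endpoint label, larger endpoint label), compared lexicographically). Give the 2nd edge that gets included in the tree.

Kruskal's algorithm — process edges by increasing weight (ties by edge label):
B-I (3): add — endpoints in different components.
B-F (5): add — endpoints in different components.
A-B (7): add — endpoints in different components.
E-I (10): add — endpoints in different components.
F-G (10): add — endpoints in different components.
C-E (12): add — endpoints in different components.
C-F (14): skip — C and F already connected.
D-I (17): add — endpoints in different components.
G-H (17): add — endpoints in different components.
The 2nd edge added is B-F.

B-F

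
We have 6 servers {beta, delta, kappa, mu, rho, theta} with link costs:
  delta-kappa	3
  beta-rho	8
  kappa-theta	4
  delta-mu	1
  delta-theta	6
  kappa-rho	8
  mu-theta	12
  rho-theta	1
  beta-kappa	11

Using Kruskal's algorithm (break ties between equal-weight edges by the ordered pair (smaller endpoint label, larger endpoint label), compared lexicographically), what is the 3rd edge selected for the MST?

Sort edges by weight, then run Kruskal:
delta-mu (1): add. Components now {beta} {delta,mu} {kappa} {theta} {rho}
rho-theta (1): add. Components now {beta} {delta,mu} {kappa} {rho,theta}
delta-kappa (3): add. Components now {beta} {delta,kappa,mu} {rho,theta}
kappa-theta (4): add. Components now {beta} {delta,kappa,mu,rho,theta}
delta-theta (6): skip — delta and theta already connected.
beta-rho (8): add. Components now {beta,delta,kappa,mu,rho,theta}
The 3rd edge added is delta-kappa.

delta-kappa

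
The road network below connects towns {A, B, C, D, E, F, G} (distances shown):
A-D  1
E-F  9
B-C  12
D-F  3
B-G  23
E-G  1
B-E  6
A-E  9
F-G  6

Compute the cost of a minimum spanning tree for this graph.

29

Prim, starting at F.
Step 1: cheapest edge leaving the tree is D-F (3); add D.
Step 2: cheapest edge leaving the tree is A-D (1); add A.
Step 3: cheapest edge leaving the tree is F-G (6); add G.
Step 4: cheapest edge leaving the tree is E-G (1); add E.
Step 5: cheapest edge leaving the tree is B-E (6); add B.
Step 6: cheapest edge leaving the tree is B-C (12); add C.
MST edges: D-F, A-D, F-G, E-G, B-E, B-C; total weight 3+1+6+1+6+12 = 29.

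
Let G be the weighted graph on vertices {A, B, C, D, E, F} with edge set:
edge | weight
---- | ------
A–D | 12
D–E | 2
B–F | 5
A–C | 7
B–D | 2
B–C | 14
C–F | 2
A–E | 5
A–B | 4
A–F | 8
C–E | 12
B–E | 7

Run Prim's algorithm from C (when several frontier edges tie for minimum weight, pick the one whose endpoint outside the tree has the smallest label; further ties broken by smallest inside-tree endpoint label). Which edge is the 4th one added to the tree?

Prim, starting at C.
Step 1: cheapest edge leaving the tree is C–F (2); add F.
Step 2: cheapest edge leaving the tree is B–F (5); add B.
Step 3: cheapest edge leaving the tree is B–D (2); add D.
Step 4: cheapest edge leaving the tree is D–E (2); add E.
Step 5: cheapest edge leaving the tree is A–B (4); add A.
The 4th edge added is D–E.

D-E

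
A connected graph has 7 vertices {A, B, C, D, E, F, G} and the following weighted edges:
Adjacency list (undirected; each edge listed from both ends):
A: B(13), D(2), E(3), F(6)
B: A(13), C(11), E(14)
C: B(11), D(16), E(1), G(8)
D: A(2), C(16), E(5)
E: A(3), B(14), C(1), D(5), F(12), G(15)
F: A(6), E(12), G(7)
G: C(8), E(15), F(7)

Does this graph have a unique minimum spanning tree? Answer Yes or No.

Kruskal: consider edges lightest-first.
C E (1): add — endpoints in different components.
A D (2): add — endpoints in different components.
A E (3): add — endpoints in different components.
D E (5): skip — D and E already connected.
A F (6): add — endpoints in different components.
F G (7): add — endpoints in different components.
C G (8): skip — C and G already connected.
B C (11): add — endpoints in different components.
Every non-tree edge has weight strictly greater than the heaviest edge on the tree path between its endpoints, so the MST is unique.

Yes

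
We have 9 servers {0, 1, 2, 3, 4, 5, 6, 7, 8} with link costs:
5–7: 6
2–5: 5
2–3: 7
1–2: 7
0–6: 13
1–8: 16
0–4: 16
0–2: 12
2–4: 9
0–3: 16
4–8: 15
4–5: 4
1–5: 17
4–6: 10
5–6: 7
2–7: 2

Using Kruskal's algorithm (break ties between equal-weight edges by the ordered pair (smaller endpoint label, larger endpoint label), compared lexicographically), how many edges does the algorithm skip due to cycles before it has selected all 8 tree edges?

4

Kruskal's algorithm — process edges by increasing weight (ties by edge label):
2–7 (2): add — endpoints in different components.
4–5 (4): add — endpoints in different components.
2–5 (5): add — endpoints in different components.
5–7 (6): skip — 5 and 7 already connected.
1–2 (7): add — endpoints in different components.
2–3 (7): add — endpoints in different components.
5–6 (7): add — endpoints in different components.
2–4 (9): skip — 2 and 4 already connected.
4–6 (10): skip — 4 and 6 already connected.
0–2 (12): add — endpoints in different components.
0–6 (13): skip — 0 and 6 already connected.
4–8 (15): add — endpoints in different components.
Edges rejected before the tree was complete: 4.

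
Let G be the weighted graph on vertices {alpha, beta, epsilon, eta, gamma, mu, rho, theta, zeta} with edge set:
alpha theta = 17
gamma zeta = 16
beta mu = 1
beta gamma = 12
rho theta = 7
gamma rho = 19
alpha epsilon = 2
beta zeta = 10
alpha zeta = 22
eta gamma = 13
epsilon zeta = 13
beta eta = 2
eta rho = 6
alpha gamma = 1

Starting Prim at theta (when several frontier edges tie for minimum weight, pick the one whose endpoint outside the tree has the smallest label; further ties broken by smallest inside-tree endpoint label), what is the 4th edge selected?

Prim's algorithm from theta:
Step 1: frontier [rho theta 7, alpha theta 17] → take rho theta (7); add rho.
Step 2: frontier [eta rho 6, gamma rho 19, alpha theta 17] → take eta rho (6); add eta.
Step 3: frontier [beta eta 2, eta gamma 13, gamma rho 19, alpha theta 17] → take beta eta (2); add beta.
Step 4: frontier [beta mu 1, beta zeta 10, beta gamma 12, eta gamma 13, gamma rho 19, alpha theta 17] → take beta mu (1); add mu.
Step 5: frontier [beta zeta 10, beta gamma 12, eta gamma 13, gamma rho 19, alpha theta 17] → take beta zeta (10); add zeta.
Step 6: frontier [beta gamma 12, eta gamma 13, gamma rho 19, alpha theta 17, epsilon zeta 13, gamma zeta 16, alpha zeta 22] → take beta gamma (12); add gamma.
Step 7: frontier [alpha gamma 1, alpha theta 17, epsilon zeta 13, alpha zeta 22] → take alpha gamma (1); add alpha.
Step 8: frontier [alpha epsilon 2, epsilon zeta 13] → take alpha epsilon (2); add epsilon.
The 4th edge added is beta mu.

beta-mu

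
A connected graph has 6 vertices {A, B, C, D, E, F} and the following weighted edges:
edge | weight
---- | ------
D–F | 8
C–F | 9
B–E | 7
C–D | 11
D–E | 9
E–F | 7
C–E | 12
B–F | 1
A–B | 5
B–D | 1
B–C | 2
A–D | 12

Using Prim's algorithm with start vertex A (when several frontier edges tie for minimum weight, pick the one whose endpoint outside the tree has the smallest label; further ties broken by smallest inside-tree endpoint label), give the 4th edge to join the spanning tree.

B-C

Prim, starting at A.
Step 1: cheapest edge leaving the tree is A–B (5); add B.
Step 2: cheapest edge leaving the tree is B–D (1); add D.
Step 3: cheapest edge leaving the tree is B–F (1); add F.
Step 4: cheapest edge leaving the tree is B–C (2); add C.
Step 5: cheapest edge leaving the tree is B–E (7); add E.
The 4th edge added is B–C.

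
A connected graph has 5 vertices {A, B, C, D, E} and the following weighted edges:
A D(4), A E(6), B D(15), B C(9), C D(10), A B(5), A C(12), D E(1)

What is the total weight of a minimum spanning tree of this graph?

Kruskal's algorithm — process edges by increasing weight (ties by edge label):
D E (1): add. Components now {A} {B} {C} {D,E}
A D (4): add. Components now {A,D,E} {B} {C}
A B (5): add. Components now {A,B,D,E} {C}
A E (6): skip — A and E already connected.
B C (9): add. Components now {A,B,C,D,E}
MST edges: D E, A D, A B, B C; total weight 1+4+5+9 = 19.

19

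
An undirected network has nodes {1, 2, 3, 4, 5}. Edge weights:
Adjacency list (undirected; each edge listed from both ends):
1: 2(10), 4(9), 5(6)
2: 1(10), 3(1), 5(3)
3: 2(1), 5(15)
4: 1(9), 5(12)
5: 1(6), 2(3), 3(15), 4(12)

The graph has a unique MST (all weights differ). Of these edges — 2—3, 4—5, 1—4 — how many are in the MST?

Kruskal: consider edges lightest-first.
2—3 (1): add — endpoints in different components.
2—5 (3): add — endpoints in different components.
1—5 (6): add — endpoints in different components.
1—4 (9): add — endpoints in different components.
MST edge set: {2—3, 2—5, 1—5, 1—4}.
Of the listed edges, {2—3, 1—4} are in the MST → 2.

2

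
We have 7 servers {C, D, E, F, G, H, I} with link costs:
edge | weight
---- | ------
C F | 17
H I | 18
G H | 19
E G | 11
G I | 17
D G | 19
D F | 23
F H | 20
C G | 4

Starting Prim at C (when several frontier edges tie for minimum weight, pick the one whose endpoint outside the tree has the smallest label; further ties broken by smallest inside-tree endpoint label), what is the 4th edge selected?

G-I

Grow the tree from C using Prim:
Step 1: frontier [C G 4, C F 17] → take C G (4); add G.
Step 2: frontier [C F 17, E G 11, G I 17, D G 19, G H 19] → take E G (11); add E.
Step 3: frontier [C F 17, G I 17, D G 19, G H 19] → take C F (17); add F.
Step 4: frontier [F H 20, D F 23, G I 17, D G 19, G H 19] → take G I (17); add I.
Step 5: frontier [F H 20, D F 23, D G 19, G H 19, H I 18] → take H I (18); add H.
Step 6: frontier [D F 23, D G 19] → take D G (19); add D.
The 4th edge added is G I.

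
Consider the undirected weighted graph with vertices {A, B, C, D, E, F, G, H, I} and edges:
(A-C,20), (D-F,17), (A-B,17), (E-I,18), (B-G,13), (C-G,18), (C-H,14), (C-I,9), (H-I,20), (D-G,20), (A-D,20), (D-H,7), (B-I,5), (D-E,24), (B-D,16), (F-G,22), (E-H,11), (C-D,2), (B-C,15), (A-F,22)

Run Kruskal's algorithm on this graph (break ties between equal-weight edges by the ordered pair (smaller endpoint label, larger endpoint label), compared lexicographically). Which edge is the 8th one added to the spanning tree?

D-F

Sort edges by weight, then run Kruskal:
C-D (2): add — endpoints in different components.
B-I (5): add — endpoints in different components.
D-H (7): add — endpoints in different components.
C-I (9): add — endpoints in different components.
E-H (11): add — endpoints in different components.
B-G (13): add — endpoints in different components.
C-H (14): skip — C and H already connected.
B-C (15): skip — B and C already connected.
B-D (16): skip — B and D already connected.
A-B (17): add — endpoints in different components.
D-F (17): add — endpoints in different components.
The 8th edge added is D-F.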